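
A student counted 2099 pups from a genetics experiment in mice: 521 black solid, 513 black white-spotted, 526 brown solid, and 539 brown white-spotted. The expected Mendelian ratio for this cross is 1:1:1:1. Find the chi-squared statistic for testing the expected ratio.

0.680

Expected counts for N = 2099 under a 1:1:1:1 ratio (total parts = 4):
  black solid: 2099 × 1/4 = 524.75
  black white-spotted: 2099 × 1/4 = 524.75
  brown solid: 2099 × 1/4 = 524.75
  brown white-spotted: 2099 × 1/4 = 524.75
χ² = Σ (O − E)² / E
  black solid: (521 − 524.75)² / 524.75 = 0.0268
  black white-spotted: (513 − 524.75)² / 524.75 = 0.2631
  brown solid: (526 − 524.75)² / 524.75 = 0.0030
  brown white-spotted: (539 − 524.75)² / 524.75 = 0.3870
χ² = 0.0268 + 0.2631 + 0.0030 + 0.3870 = 0.6799 ≈ 0.680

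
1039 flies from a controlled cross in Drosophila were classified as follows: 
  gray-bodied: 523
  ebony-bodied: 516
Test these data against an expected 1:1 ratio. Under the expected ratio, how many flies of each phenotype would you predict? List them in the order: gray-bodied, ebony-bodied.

Total ratio parts = 2. Expected numbers out of 1039:
  gray-bodied: 1039 × 1/2 = 519.5
  ebony-bodied: 1039 × 1/2 = 519.5

519.5, 519.5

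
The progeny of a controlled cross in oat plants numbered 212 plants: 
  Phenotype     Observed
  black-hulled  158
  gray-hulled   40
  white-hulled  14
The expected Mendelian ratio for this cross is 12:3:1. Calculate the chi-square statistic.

Under the 12:3:1 hypothesis (Σ ratio = 16, N = 212):
  black-hulled: 212 × 12/16 = 159
  gray-hulled: 212 × 3/16 = 39.75
  white-hulled: 212 × 1/16 = 13.25
χ² = Σ (O − E)² / E
  black-hulled: (158 − 159)² / 159 = 0.0063
  gray-hulled: (40 − 39.75)² / 39.75 = 0.0016
  white-hulled: (14 − 13.25)² / 13.25 = 0.0425
χ² = 0.0063 + 0.0016 + 0.0425 = 0.0504 ≈ 0.050

0.050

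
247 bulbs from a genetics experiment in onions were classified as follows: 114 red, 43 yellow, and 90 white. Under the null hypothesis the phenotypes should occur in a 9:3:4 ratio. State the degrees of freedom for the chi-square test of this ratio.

2

A goodness-of-fit test with 3 phenotype classes has df = 3 − 1 = 2.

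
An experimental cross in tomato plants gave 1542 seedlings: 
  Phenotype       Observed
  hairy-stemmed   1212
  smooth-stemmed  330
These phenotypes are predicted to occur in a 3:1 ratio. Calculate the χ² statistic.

Under the 3:1 hypothesis (Σ ratio = 4, N = 1542):
  hairy-stemmed: 1542 × 3/4 = 1156.5
  smooth-stemmed: 1542 × 1/4 = 385.5
χ² = Σ (O − E)² / E
  hairy-stemmed: (1212 − 1156.5)² / 1156.5 = 2.6634
  smooth-stemmed: (330 − 385.5)² / 385.5 = 7.9903
χ² = 2.6634 + 7.9903 = 10.6537 ≈ 10.654

10.654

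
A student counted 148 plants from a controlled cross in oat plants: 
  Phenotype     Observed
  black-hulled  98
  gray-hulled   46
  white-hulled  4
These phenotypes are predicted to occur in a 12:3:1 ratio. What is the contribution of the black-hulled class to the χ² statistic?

Under the 12:3:1 hypothesis (Σ ratio = 16, N = 148):
  black-hulled: 148 × 12/16 = 111
  gray-hulled: 148 × 3/16 = 27.75
  white-hulled: 148 × 1/16 = 9.25
Contribution of black-hulled: (98 − 111)² / 111 = 1.5225

1.523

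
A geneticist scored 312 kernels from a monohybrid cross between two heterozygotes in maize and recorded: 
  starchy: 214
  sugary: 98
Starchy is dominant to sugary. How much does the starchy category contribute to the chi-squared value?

1.709

For a monohybrid cross between heterozygotes with complete dominance, the expected phenotypic ratio is 3:1.
The 3:1 ratio has 4 parts, so with N = 312 the expected counts are:
  starchy: 312 × 3/4 = 234
  sugary: 312 × 1/4 = 78
Contribution of starchy: (214 − 234)² / 234 = 1.7094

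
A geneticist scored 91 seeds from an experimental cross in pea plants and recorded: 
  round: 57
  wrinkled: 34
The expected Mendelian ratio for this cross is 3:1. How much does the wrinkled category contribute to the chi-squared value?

Total ratio parts = 4. Expected numbers out of 91:
  round: 91 × 3/4 = 68.25
  wrinkled: 91 × 1/4 = 22.75
Contribution of wrinkled: (34 − 22.75)² / 22.75 = 5.5632

5.563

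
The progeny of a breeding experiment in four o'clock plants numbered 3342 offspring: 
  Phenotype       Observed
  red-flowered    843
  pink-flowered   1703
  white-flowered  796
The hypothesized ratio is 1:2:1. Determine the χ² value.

Expected counts for N = 3342 under a 1:2:1 ratio (total parts = 4):
  red-flowered: 3342 × 1/4 = 835.5
  pink-flowered: 3342 × 2/4 = 1671
  white-flowered: 3342 × 1/4 = 835.5
χ² = Σ (O − E)² / E
  red-flowered: (843 − 835.5)² / 835.5 = 0.0673
  pink-flowered: (1703 − 1671)² / 1671 = 0.6128
  white-flowered: (796 − 835.5)² / 835.5 = 1.8674
χ² = 0.0673 + 0.6128 + 1.8674 = 2.5475 ≈ 2.548

2.548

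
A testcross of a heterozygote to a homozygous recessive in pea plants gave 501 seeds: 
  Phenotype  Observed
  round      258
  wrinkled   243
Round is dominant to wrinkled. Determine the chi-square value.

0.449

A testcross of a heterozygote (Aa × aa) gives a 1:1 phenotypic ratio.
The 1:1 ratio has 2 parts, so with N = 501 the expected counts are:
  round: 501 × 1/2 = 250.5
  wrinkled: 501 × 1/2 = 250.5
χ² = Σ (O − E)² / E
  round: (258 − 250.5)² / 250.5 = 0.2246
  wrinkled: (243 − 250.5)² / 250.5 = 0.2246
χ² = 0.2246 + 0.2246 = 0.4492 ≈ 0.449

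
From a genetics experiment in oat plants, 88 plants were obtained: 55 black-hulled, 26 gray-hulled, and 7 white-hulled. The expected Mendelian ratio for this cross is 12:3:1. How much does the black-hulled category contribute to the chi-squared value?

The 12:3:1 ratio has 16 parts, so with N = 88 the expected counts are:
  black-hulled: 88 × 12/16 = 66
  gray-hulled: 88 × 3/16 = 16.5
  white-hulled: 88 × 1/16 = 5.5
Contribution of black-hulled: (55 − 66)² / 66 = 1.8333

1.833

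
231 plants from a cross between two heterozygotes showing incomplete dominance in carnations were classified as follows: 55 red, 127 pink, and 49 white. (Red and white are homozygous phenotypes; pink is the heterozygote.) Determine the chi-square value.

With incomplete dominance, a heterozygote × heterozygote cross gives a 1:2:1 phenotypic ratio.
Under the 1:2:1 hypothesis (Σ ratio = 4, N = 231):
  red: 231 × 1/4 = 57.75
  pink: 231 × 2/4 = 115.5
  white: 231 × 1/4 = 57.75
χ² = Σ (O − E)² / E
  red: (55 − 57.75)² / 57.75 = 0.1310
  pink: (127 − 115.5)² / 115.5 = 1.1450
  white: (49 − 57.75)² / 57.75 = 1.3258
χ² = 0.1310 + 1.1450 + 1.3258 = 2.6018 ≈ 2.602

2.602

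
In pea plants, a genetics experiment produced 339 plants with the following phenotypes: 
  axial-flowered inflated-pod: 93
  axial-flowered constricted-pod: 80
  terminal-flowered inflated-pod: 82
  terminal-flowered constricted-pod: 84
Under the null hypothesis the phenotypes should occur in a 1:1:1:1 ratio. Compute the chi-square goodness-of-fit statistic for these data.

Under the 1:1:1:1 hypothesis (Σ ratio = 4, N = 339):
  axial-flowered inflated-pod: 339 × 1/4 = 84.75
  axial-flowered constricted-pod: 339 × 1/4 = 84.75
  terminal-flowered inflated-pod: 339 × 1/4 = 84.75
  terminal-flowered constricted-pod: 339 × 1/4 = 84.75
χ² = Σ (O − E)² / E
  axial-flowered inflated-pod: (93 − 84.75)² / 84.75 = 0.8031
  axial-flowered constricted-pod: (80 − 84.75)² / 84.75 = 0.2662
  terminal-flowered inflated-pod: (82 − 84.75)² / 84.75 = 0.0892
  terminal-flowered constricted-pod: (84 − 84.75)² / 84.75 = 0.0066
χ² = 0.8031 + 0.2662 + 0.0892 + 0.0066 = 1.1651 ≈ 1.165

1.165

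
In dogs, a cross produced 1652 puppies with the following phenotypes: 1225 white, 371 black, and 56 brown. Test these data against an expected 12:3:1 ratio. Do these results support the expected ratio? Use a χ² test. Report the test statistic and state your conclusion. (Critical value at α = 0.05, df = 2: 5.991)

33.893; not consistent

Under the 12:3:1 hypothesis (Σ ratio = 16, N = 1652):
  white: 1652 × 12/16 = 1239
  black: 1652 × 3/16 = 309.75
  brown: 1652 × 1/16 = 103.25
χ² = Σ (O − E)² / E
  white: (1225 − 1239)² / 1239 = 0.1582
  black: (371 − 309.75)² / 309.75 = 12.1116
  brown: (56 − 103.25)² / 103.25 = 21.6229
χ² = 0.1582 + 12.1116 + 21.6229 = 33.8927 ≈ 33.893
Degrees of freedom = 3 − 1 = 2; critical value at α = 0.05 is 5.991.
Since 33.893 > 5.991, we reject the null hypothesis — the data do not fit the 12:3:1 ratio.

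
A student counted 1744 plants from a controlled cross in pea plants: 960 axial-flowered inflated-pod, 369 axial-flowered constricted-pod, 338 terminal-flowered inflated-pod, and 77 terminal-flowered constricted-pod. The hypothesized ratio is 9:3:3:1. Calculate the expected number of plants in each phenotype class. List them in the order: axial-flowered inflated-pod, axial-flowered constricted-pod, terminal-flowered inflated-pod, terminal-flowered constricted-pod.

981, 327, 327, 109

Total ratio parts = 16. Expected numbers out of 1744:
  axial-flowered inflated-pod: 1744 × 9/16 = 981
  axial-flowered constricted-pod: 1744 × 3/16 = 327
  terminal-flowered inflated-pod: 1744 × 3/16 = 327
  terminal-flowered constricted-pod: 1744 × 1/16 = 109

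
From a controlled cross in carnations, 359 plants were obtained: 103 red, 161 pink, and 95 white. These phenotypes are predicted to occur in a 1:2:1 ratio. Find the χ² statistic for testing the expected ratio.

Total ratio parts = 4. Expected numbers out of 359:
  red: 359 × 1/4 = 89.75
  pink: 359 × 2/4 = 179.5
  white: 359 × 1/4 = 89.75
χ² = Σ (O − E)² / E
  red: (103 − 89.75)² / 89.75 = 1.9561
  pink: (161 − 179.5)² / 179.5 = 1.9067
  white: (95 − 89.75)² / 89.75 = 0.3071
χ² = 1.9561 + 1.9067 + 0.3071 = 4.1699 ≈ 4.170

4.170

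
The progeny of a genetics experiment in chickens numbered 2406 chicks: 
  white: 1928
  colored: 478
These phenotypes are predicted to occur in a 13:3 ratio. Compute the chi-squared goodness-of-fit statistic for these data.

Expected counts for N = 2406 under a 13:3 ratio (total parts = 16):
  white: 2406 × 13/16 = 1954.875
  colored: 2406 × 3/16 = 451.125
χ² = Σ (O − E)² / E
  white: (1928 − 1954.875)² / 1954.875 = 0.3695
  colored: (478 − 451.125)² / 451.125 = 1.6010
χ² = 0.3695 + 1.6010 = 1.9705 ≈ 1.971

1.971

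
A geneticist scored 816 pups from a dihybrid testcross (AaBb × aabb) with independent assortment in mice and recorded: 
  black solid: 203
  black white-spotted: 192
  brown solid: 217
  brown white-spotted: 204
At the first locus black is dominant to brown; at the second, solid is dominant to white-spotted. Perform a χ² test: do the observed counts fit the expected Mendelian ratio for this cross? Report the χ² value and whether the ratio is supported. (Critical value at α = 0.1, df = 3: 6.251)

1.539; consistent

A dihybrid testcross with independent assortment gives a 1:1:1:1 ratio.
Expected counts for N = 816 under a 1:1:1:1 ratio (total parts = 4):
  black solid: 816 × 1/4 = 204
  black white-spotted: 816 × 1/4 = 204
  brown solid: 816 × 1/4 = 204
  brown white-spotted: 816 × 1/4 = 204
χ² = Σ (O − E)² / E
  black solid: (203 − 204)² / 204 = 0.0049
  black white-spotted: (192 − 204)² / 204 = 0.7059
  brown solid: (217 − 204)² / 204 = 0.8284
  brown white-spotted: (204 − 204)² / 204 = 0.0000
χ² = 0.0049 + 0.7059 + 0.8284 + 0.0000 = 1.5392 ≈ 1.539
Degrees of freedom = 4 − 1 = 3; critical value at α = 0.1 is 6.251.
Since 1.539 < 6.251, we fail to reject the null hypothesis — the data are consistent with the 1:1:1:1 ratio.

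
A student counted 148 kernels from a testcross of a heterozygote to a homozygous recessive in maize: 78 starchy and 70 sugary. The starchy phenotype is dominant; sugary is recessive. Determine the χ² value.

0.432

A testcross of a heterozygote (Aa × aa) gives a 1:1 phenotypic ratio.
Under the 1:1 hypothesis (Σ ratio = 2, N = 148):
  starchy: 148 × 1/2 = 74
  sugary: 148 × 1/2 = 74
χ² = Σ (O − E)² / E
  starchy: (78 − 74)² / 74 = 0.2162
  sugary: (70 − 74)² / 74 = 0.2162
χ² = 0.2162 + 0.2162 = 0.4324 ≈ 0.432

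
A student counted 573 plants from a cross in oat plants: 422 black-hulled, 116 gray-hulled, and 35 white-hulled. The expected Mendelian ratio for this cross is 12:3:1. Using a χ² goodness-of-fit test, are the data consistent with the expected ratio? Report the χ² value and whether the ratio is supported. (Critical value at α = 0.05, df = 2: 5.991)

The 12:3:1 ratio has 16 parts, so with N = 573 the expected counts are:
  black-hulled: 573 × 12/16 = 429.75
  gray-hulled: 573 × 3/16 = 107.4375
  white-hulled: 573 × 1/16 = 35.8125
χ² = Σ (O − E)² / E
  black-hulled: (422 − 429.75)² / 429.75 = 0.1398
  gray-hulled: (116 − 107.4375)² / 107.4375 = 0.6824
  white-hulled: (35 − 35.8125)² / 35.8125 = 0.0184
χ² = 0.1398 + 0.6824 + 0.0184 = 0.8406 ≈ 0.841
Degrees of freedom = 3 − 1 = 2; critical value at α = 0.05 is 5.991.
Since 0.841 < 5.991, we fail to reject the null hypothesis — the data are consistent with the 12:3:1 ratio.

0.841; consistent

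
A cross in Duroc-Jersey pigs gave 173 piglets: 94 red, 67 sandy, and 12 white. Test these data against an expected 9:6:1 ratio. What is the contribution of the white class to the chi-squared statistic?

0.130

Under the 9:6:1 hypothesis (Σ ratio = 16, N = 173):
  red: 173 × 9/16 = 97.3125
  sandy: 173 × 6/16 = 64.875
  white: 173 × 1/16 = 10.8125
Contribution of white: (12 − 10.8125)² / 10.8125 = 0.1304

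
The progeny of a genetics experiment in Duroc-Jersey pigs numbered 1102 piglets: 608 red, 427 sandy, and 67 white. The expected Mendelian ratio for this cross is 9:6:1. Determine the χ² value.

0.736

Expected counts for N = 1102 under a 9:6:1 ratio (total parts = 16):
  red: 1102 × 9/16 = 619.875
  sandy: 1102 × 6/16 = 413.25
  white: 1102 × 1/16 = 68.875
χ² = Σ (O − E)² / E
  red: (608 − 619.875)² / 619.875 = 0.2275
  sandy: (427 − 413.25)² / 413.25 = 0.4575
  white: (67 − 68.875)² / 68.875 = 0.0510
χ² = 0.2275 + 0.4575 + 0.0510 = 0.736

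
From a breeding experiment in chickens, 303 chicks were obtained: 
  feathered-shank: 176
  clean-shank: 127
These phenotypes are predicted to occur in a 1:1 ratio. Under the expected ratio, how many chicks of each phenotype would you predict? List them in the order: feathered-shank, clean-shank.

151.5, 151.5

Under the 1:1 hypothesis (Σ ratio = 2, N = 303):
  feathered-shank: 303 × 1/2 = 151.5
  clean-shank: 303 × 1/2 = 151.5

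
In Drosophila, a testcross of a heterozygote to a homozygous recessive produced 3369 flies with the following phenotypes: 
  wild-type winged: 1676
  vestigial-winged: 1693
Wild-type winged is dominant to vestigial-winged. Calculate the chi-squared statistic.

0.086

A testcross of a heterozygote (Aa × aa) gives a 1:1 phenotypic ratio.
The 1:1 ratio has 2 parts, so with N = 3369 the expected counts are:
  wild-type winged: 3369 × 1/2 = 1684.5
  vestigial-winged: 3369 × 1/2 = 1684.5
χ² = Σ (O − E)² / E
  wild-type winged: (1676 − 1684.5)² / 1684.5 = 0.0429
  vestigial-winged: (1693 − 1684.5)² / 1684.5 = 0.0429
χ² = 0.0429 + 0.0429 = 0.0858 ≈ 0.086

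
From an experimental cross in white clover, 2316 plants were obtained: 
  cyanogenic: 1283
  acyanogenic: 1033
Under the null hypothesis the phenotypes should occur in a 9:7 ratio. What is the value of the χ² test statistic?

Total ratio parts = 16. Expected numbers out of 2316:
  cyanogenic: 2316 × 9/16 = 1302.75
  acyanogenic: 2316 × 7/16 = 1013.25
χ² = Σ (O − E)² / E
  cyanogenic: (1283 − 1302.75)² / 1302.75 = 0.2994
  acyanogenic: (1033 − 1013.25)² / 1013.25 = 0.3850
χ² = 0.2994 + 0.3850 = 0.6844 ≈ 0.684

0.684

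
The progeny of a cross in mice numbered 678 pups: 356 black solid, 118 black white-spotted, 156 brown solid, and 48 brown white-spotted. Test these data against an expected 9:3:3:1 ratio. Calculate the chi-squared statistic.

9.649

Total ratio parts = 16. Expected numbers out of 678:
  black solid: 678 × 9/16 = 381.375
  black white-spotted: 678 × 3/16 = 127.125
  brown solid: 678 × 3/16 = 127.125
  brown white-spotted: 678 × 1/16 = 42.375
χ² = Σ (O − E)² / E
  black solid: (356 − 381.375)² / 381.375 = 1.6883
  black white-spotted: (118 − 127.125)² / 127.125 = 0.6550
  brown solid: (156 − 127.125)² / 127.125 = 6.5586
  brown white-spotted: (48 − 42.375)² / 42.375 = 0.7467
χ² = 1.6883 + 0.6550 + 6.5586 + 0.7467 = 9.6486 ≈ 9.649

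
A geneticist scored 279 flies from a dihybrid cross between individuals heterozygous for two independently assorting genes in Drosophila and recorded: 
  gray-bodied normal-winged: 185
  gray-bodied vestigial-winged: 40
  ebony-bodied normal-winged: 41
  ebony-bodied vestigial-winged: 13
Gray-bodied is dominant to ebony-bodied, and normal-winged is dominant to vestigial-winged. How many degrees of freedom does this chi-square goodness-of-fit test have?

3

A dihybrid F₂ with independent assortment and complete dominance at both loci gives a 9:3:3:1 phenotypic ratio.
A goodness-of-fit test with 4 phenotype classes has df = 4 − 1 = 3.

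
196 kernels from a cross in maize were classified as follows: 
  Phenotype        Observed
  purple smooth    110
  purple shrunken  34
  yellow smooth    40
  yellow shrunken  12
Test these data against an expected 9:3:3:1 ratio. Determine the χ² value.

Total ratio parts = 16. Expected numbers out of 196:
  purple smooth: 196 × 9/16 = 110.25
  purple shrunken: 196 × 3/16 = 36.75
  yellow smooth: 196 × 3/16 = 36.75
  yellow shrunken: 196 × 1/16 = 12.25
χ² = Σ (O − E)² / E
  purple smooth: (110 − 110.25)² / 110.25 = 0.0006
  purple shrunken: (34 − 36.75)² / 36.75 = 0.2058
  yellow smooth: (40 − 36.75)² / 36.75 = 0.2874
  yellow shrunken: (12 − 12.25)² / 12.25 = 0.0051
χ² = 0.0006 + 0.2058 + 0.2874 + 0.0051 = 0.4989 ≈ 0.499

0.499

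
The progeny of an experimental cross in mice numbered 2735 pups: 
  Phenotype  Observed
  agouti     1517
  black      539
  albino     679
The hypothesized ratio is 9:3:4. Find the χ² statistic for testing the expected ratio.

1.669

Expected counts for N = 2735 under a 9:3:4 ratio (total parts = 16):
  agouti: 2735 × 9/16 = 1538.4375
  black: 2735 × 3/16 = 512.8125
  albino: 2735 × 4/16 = 683.75
χ² = Σ (O − E)² / E
  agouti: (1517 − 1538.4375)² / 1538.4375 = 0.2987
  black: (539 − 512.8125)² / 512.8125 = 1.3373
  albino: (679 − 683.75)² / 683.75 = 0.0330
χ² = 0.2987 + 1.3373 + 0.0330 = 1.669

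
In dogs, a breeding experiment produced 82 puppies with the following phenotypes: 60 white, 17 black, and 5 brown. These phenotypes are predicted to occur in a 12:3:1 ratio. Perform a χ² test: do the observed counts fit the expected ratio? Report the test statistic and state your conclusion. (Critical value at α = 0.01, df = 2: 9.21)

0.211; consistent

Expected counts for N = 82 under a 12:3:1 ratio (total parts = 16):
  white: 82 × 12/16 = 61.5
  black: 82 × 3/16 = 15.375
  brown: 82 × 1/16 = 5.125
χ² = Σ (O − E)² / E
  white: (60 − 61.5)² / 61.5 = 0.0366
  black: (17 − 15.375)² / 15.375 = 0.1717
  brown: (5 − 5.125)² / 5.125 = 0.0030
χ² = 0.0366 + 0.1717 + 0.0030 = 0.2113 ≈ 0.211
Degrees of freedom = 3 − 1 = 2; critical value at α = 0.01 is 9.21.
Since 0.211 < 9.21, we fail to reject the null hypothesis — the data are consistent with the 12:3:1 ratio.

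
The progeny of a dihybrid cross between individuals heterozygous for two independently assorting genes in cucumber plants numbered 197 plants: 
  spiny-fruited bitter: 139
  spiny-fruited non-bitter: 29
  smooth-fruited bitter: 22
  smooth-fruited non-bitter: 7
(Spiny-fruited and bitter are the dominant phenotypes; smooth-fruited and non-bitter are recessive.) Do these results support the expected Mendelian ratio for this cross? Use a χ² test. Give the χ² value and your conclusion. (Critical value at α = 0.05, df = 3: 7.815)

A dihybrid F₂ with independent assortment and complete dominance at both loci gives a 9:3:3:1 phenotypic ratio.
Total ratio parts = 16. Expected numbers out of 197:
  spiny-fruited bitter: 197 × 9/16 = 110.8125
  spiny-fruited non-bitter: 197 × 3/16 = 36.9375
  smooth-fruited bitter: 197 × 3/16 = 36.9375
  smooth-fruited non-bitter: 197 × 1/16 = 12.3125
χ² = Σ (O − E)² / E
  spiny-fruited bitter: (139 − 110.8125)² / 110.8125 = 7.1701
  spiny-fruited non-bitter: (29 − 36.9375)² / 36.9375 = 1.7057
  smooth-fruited bitter: (22 − 36.9375)² / 36.9375 = 6.0407
  smooth-fruited non-bitter: (7 − 12.3125)² / 12.3125 = 2.2922
χ² = 7.1701 + 1.7057 + 6.0407 + 2.2922 = 17.2087 ≈ 17.209
Degrees of freedom = 4 − 1 = 3; critical value at α = 0.05 is 7.815.
Since 17.209 > 7.815, we reject the null hypothesis — the data do not fit the 9:3:3:1 ratio.

17.209; not consistent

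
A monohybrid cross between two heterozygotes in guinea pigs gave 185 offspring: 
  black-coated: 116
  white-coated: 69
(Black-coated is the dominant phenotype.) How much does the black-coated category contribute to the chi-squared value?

For a monohybrid cross between heterozygotes with complete dominance, the expected phenotypic ratio is 3:1.
Total ratio parts = 4. Expected numbers out of 185:
  black-coated: 185 × 3/4 = 138.75
  white-coated: 185 × 1/4 = 46.25
Contribution of black-coated: (116 − 138.75)² / 138.75 = 3.7302

3.730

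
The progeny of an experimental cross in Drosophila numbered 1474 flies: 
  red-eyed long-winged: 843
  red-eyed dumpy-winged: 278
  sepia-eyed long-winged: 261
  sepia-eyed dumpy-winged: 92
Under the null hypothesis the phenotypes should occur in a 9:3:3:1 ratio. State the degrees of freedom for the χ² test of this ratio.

3

A goodness-of-fit test with 4 phenotype classes has df = 4 − 1 = 3.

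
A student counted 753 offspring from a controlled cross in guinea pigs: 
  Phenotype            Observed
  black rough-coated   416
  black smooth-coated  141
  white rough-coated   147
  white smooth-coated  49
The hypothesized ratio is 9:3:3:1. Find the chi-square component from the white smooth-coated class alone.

0.080

Expected counts for N = 753 under a 9:3:3:1 ratio (total parts = 16):
  black rough-coated: 753 × 9/16 = 423.5625
  black smooth-coated: 753 × 3/16 = 141.1875
  white rough-coated: 753 × 3/16 = 141.1875
  white smooth-coated: 753 × 1/16 = 47.0625
Contribution of white smooth-coated: (49 − 47.0625)² / 47.0625 = 0.0798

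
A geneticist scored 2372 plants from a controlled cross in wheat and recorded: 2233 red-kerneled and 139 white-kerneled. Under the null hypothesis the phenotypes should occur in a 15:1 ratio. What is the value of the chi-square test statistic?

Under the 15:1 hypothesis (Σ ratio = 16, N = 2372):
  red-kerneled: 2372 × 15/16 = 2223.75
  white-kerneled: 2372 × 1/16 = 148.25
χ² = Σ (O − E)² / E
  red-kerneled: (2233 − 2223.75)² / 2223.75 = 0.0385
  white-kerneled: (139 − 148.25)² / 148.25 = 0.5772
χ² = 0.0385 + 0.5772 = 0.6157 ≈ 0.616

0.616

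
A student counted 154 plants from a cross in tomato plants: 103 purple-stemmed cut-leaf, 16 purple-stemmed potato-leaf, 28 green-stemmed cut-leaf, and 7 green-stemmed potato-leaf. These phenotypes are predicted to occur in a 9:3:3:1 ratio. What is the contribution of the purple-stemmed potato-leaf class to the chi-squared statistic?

Expected counts for N = 154 under a 9:3:3:1 ratio (total parts = 16):
  purple-stemmed cut-leaf: 154 × 9/16 = 86.625
  purple-stemmed potato-leaf: 154 × 3/16 = 28.875
  green-stemmed cut-leaf: 154 × 3/16 = 28.875
  green-stemmed potato-leaf: 154 × 1/16 = 9.625
Contribution of purple-stemmed potato-leaf: (16 − 28.875)² / 28.875 = 5.7408

5.741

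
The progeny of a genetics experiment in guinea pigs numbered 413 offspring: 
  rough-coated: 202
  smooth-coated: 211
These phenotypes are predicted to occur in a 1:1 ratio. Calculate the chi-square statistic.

The 1:1 ratio has 2 parts, so with N = 413 the expected counts are:
  rough-coated: 413 × 1/2 = 206.5
  smooth-coated: 413 × 1/2 = 206.5
χ² = Σ (O − E)² / E
  rough-coated: (202 − 206.5)² / 206.5 = 0.0981
  smooth-coated: (211 − 206.5)² / 206.5 = 0.0981
χ² = 0.0981 + 0.0981 = 0.1962 ≈ 0.196

0.196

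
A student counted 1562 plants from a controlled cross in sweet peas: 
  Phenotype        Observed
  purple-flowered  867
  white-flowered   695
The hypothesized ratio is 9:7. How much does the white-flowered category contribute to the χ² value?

Expected counts for N = 1562 under a 9:7 ratio (total parts = 16):
  purple-flowered: 1562 × 9/16 = 878.625
  white-flowered: 1562 × 7/16 = 683.375
Contribution of white-flowered: (695 − 683.375)² / 683.375 = 0.1978

0.198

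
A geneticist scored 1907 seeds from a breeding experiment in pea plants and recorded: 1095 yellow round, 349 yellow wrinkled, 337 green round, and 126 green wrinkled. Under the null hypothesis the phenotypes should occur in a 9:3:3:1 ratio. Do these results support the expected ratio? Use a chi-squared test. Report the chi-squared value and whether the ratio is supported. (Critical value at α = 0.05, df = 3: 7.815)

2.241; consistent

Expected counts for N = 1907 under a 9:3:3:1 ratio (total parts = 16):
  yellow round: 1907 × 9/16 = 1072.6875
  yellow wrinkled: 1907 × 3/16 = 357.5625
  green round: 1907 × 3/16 = 357.5625
  green wrinkled: 1907 × 1/16 = 119.1875
χ² = Σ (O − E)² / E
  yellow round: (1095 − 1072.6875)² / 1072.6875 = 0.4641
  yellow wrinkled: (349 − 357.5625)² / 357.5625 = 0.2050
  green round: (337 − 357.5625)² / 357.5625 = 1.1825
  green wrinkled: (126 − 119.1875)² / 119.1875 = 0.3894
χ² = 0.4641 + 0.2050 + 1.1825 + 0.3894 = 2.241
Degrees of freedom = 4 − 1 = 3; critical value at α = 0.05 is 7.815.
Since 2.241 < 7.815, we fail to reject the null hypothesis — the data are consistent with the 9:3:3:1 ratio.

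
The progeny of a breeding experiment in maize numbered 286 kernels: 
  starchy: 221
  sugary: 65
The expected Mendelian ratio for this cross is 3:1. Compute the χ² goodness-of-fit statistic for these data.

The 3:1 ratio has 4 parts, so with N = 286 the expected counts are:
  starchy: 286 × 3/4 = 214.5
  sugary: 286 × 1/4 = 71.5
χ² = Σ (O − E)² / E
  starchy: (221 − 214.5)² / 214.5 = 0.1970
  sugary: (65 − 71.5)² / 71.5 = 0.5909
χ² = 0.1970 + 0.5909 = 0.7879 ≈ 0.788

0.788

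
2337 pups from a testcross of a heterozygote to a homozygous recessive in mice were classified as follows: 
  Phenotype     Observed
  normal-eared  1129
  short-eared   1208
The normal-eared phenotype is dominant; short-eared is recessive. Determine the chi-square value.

2.671

A testcross of a heterozygote (Aa × aa) gives a 1:1 phenotypic ratio.
Under the 1:1 hypothesis (Σ ratio = 2, N = 2337):
  normal-eared: 2337 × 1/2 = 1168.5
  short-eared: 2337 × 1/2 = 1168.5
χ² = Σ (O − E)² / E
  normal-eared: (1129 − 1168.5)² / 1168.5 = 1.3353
  short-eared: (1208 − 1168.5)² / 1168.5 = 1.3353
χ² = 1.3353 + 1.3353 = 2.6706 ≈ 2.671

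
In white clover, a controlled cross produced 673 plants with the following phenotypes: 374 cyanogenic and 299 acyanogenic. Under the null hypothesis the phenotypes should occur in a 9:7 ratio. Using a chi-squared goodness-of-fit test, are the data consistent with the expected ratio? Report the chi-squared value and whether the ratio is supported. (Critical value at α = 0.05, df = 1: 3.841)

0.126; consistent

Total ratio parts = 16. Expected numbers out of 673:
  cyanogenic: 673 × 9/16 = 378.5625
  acyanogenic: 673 × 7/16 = 294.4375
χ² = Σ (O − E)² / E
  cyanogenic: (374 − 378.5625)² / 378.5625 = 0.0550
  acyanogenic: (299 − 294.4375)² / 294.4375 = 0.0707
χ² = 0.0550 + 0.0707 = 0.1257 ≈ 0.126
Degrees of freedom = 2 − 1 = 1; critical value at α = 0.05 is 3.841.
Since 0.126 < 3.841, we fail to reject the null hypothesis — the data are consistent with the 9:7 ratio.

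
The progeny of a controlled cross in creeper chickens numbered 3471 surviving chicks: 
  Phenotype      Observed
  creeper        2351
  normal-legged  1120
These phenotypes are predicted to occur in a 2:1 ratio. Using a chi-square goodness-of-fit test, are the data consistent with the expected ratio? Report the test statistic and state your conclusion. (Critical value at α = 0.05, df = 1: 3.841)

Under the 2:1 hypothesis (Σ ratio = 3, N = 3471):
  creeper: 3471 × 2/3 = 2314
  normal-legged: 3471 × 1/3 = 1157
χ² = Σ (O − E)² / E
  creeper: (2351 − 2314)² / 2314 = 0.5916
  normal-legged: (1120 − 1157)² / 1157 = 1.1832
χ² = 0.5916 + 1.1832 = 1.7748 ≈ 1.775
Degrees of freedom = 2 − 1 = 1; critical value at α = 0.05 is 3.841.
Since 1.775 < 3.841, we fail to reject the null hypothesis — the data are consistent with the 2:1 ratio.

1.775; consistent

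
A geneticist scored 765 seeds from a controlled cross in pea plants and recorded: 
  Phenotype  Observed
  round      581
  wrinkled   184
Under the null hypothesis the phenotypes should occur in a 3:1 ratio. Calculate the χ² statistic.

0.366

Expected counts for N = 765 under a 3:1 ratio (total parts = 4):
  round: 765 × 3/4 = 573.75
  wrinkled: 765 × 1/4 = 191.25
χ² = Σ (O − E)² / E
  round: (581 − 573.75)² / 573.75 = 0.0916
  wrinkled: (184 − 191.25)² / 191.25 = 0.2748
χ² = 0.0916 + 0.2748 = 0.3664 ≈ 0.366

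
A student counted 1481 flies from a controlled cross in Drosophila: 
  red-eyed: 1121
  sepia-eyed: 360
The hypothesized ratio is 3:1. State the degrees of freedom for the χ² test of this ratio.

1

A goodness-of-fit test with 2 phenotype classes has df = 2 − 1 = 1.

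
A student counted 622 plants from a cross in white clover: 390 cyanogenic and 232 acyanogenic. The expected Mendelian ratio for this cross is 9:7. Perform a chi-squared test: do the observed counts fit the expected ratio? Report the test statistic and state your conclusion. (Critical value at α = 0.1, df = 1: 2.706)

Expected counts for N = 622 under a 9:7 ratio (total parts = 16):
  cyanogenic: 622 × 9/16 = 349.875
  acyanogenic: 622 × 7/16 = 272.125
χ² = Σ (O − E)² / E
  cyanogenic: (390 − 349.875)² / 349.875 = 4.6017
  acyanogenic: (232 − 272.125)² / 272.125 = 5.9165
χ² = 4.6017 + 5.9165 = 10.5182 ≈ 10.518
Degrees of freedom = 2 − 1 = 1; critical value at α = 0.1 is 2.706.
Since 10.518 > 2.706, we reject the null hypothesis — the data do not fit the 9:7 ratio.

10.518; not consistent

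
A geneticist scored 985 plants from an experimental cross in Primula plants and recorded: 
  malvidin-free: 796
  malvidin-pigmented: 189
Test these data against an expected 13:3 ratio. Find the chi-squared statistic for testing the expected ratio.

0.124

Total ratio parts = 16. Expected numbers out of 985:
  malvidin-free: 985 × 13/16 = 800.3125
  malvidin-pigmented: 985 × 3/16 = 184.6875
χ² = Σ (O − E)² / E
  malvidin-free: (796 − 800.3125)² / 800.3125 = 0.0232
  malvidin-pigmented: (189 − 184.6875)² / 184.6875 = 0.1007
χ² = 0.0232 + 0.1007 = 0.1239 ≈ 0.124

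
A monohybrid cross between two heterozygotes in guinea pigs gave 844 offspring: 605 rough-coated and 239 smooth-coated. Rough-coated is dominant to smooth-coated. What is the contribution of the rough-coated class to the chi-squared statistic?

1.239

For a monohybrid cross between heterozygotes with complete dominance, the expected phenotypic ratio is 3:1.
Expected counts for N = 844 under a 3:1 ratio (total parts = 4):
  rough-coated: 844 × 3/4 = 633
  smooth-coated: 844 × 1/4 = 211
Contribution of rough-coated: (605 − 633)² / 633 = 1.2385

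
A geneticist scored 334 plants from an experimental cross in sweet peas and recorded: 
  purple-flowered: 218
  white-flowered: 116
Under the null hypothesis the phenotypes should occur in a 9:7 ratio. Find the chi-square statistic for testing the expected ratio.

11.041

The 9:7 ratio has 16 parts, so with N = 334 the expected counts are:
  purple-flowered: 334 × 9/16 = 187.875
  white-flowered: 334 × 7/16 = 146.125
χ² = Σ (O − E)² / E
  purple-flowered: (218 − 187.875)² / 187.875 = 4.8304
  white-flowered: (116 − 146.125)² / 146.125 = 6.2105
χ² = 4.8304 + 6.2105 = 11.0409 ≈ 11.041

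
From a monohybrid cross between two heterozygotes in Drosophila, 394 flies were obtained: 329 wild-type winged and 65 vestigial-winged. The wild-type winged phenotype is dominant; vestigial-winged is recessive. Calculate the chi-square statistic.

For a monohybrid cross between heterozygotes with complete dominance, the expected phenotypic ratio is 3:1.
Under the 3:1 hypothesis (Σ ratio = 4, N = 394):
  wild-type winged: 394 × 3/4 = 295.5
  vestigial-winged: 394 × 1/4 = 98.5
χ² = Σ (O − E)² / E
  wild-type winged: (329 − 295.5)² / 295.5 = 3.7978
  vestigial-winged: (65 − 98.5)² / 98.5 = 11.3934
χ² = 3.7978 + 11.3934 = 15.1912 ≈ 15.191

15.191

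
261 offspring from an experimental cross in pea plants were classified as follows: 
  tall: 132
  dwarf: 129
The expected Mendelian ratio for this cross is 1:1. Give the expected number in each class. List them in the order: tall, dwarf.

Total ratio parts = 2. Expected numbers out of 261:
  tall: 261 × 1/2 = 130.5
  dwarf: 261 × 1/2 = 130.5

130.5, 130.5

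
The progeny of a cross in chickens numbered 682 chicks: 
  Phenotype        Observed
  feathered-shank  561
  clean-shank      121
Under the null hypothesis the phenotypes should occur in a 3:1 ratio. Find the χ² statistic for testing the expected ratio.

Under the 3:1 hypothesis (Σ ratio = 4, N = 682):
  feathered-shank: 682 × 3/4 = 511.5
  clean-shank: 682 × 1/4 = 170.5
χ² = Σ (O − E)² / E
  feathered-shank: (561 − 511.5)² / 511.5 = 4.7903
  clean-shank: (121 − 170.5)² / 170.5 = 14.3710
χ² = 4.7903 + 14.3710 = 19.1613 ≈ 19.161

19.161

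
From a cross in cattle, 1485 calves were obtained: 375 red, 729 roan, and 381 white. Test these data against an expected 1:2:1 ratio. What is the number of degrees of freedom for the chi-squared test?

A goodness-of-fit test with 3 phenotype classes has df = 3 − 1 = 2.

2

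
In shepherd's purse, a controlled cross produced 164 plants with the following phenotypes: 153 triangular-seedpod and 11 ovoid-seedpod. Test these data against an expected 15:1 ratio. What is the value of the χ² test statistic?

0.059

Under the 15:1 hypothesis (Σ ratio = 16, N = 164):
  triangular-seedpod: 164 × 15/16 = 153.75
  ovoid-seedpod: 164 × 1/16 = 10.25
χ² = Σ (O − E)² / E
  triangular-seedpod: (153 − 153.75)² / 153.75 = 0.0037
  ovoid-seedpod: (11 − 10.25)² / 10.25 = 0.0549
χ² = 0.0037 + 0.0549 = 0.0586 ≈ 0.059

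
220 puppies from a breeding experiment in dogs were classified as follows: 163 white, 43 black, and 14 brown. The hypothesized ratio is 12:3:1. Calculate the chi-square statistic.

Under the 12:3:1 hypothesis (Σ ratio = 16, N = 220):
  white: 220 × 12/16 = 165
  black: 220 × 3/16 = 41.25
  brown: 220 × 1/16 = 13.75
χ² = Σ (O − E)² / E
  white: (163 − 165)² / 165 = 0.0242
  black: (43 − 41.25)² / 41.25 = 0.0742
  brown: (14 − 13.75)² / 13.75 = 0.0045
χ² = 0.0242 + 0.0742 + 0.0045 = 0.1029 ≈ 0.103

0.103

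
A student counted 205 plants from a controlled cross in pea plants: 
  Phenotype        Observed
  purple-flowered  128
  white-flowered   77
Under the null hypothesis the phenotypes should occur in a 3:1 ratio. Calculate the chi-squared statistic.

17.250

The 3:1 ratio has 4 parts, so with N = 205 the expected counts are:
  purple-flowered: 205 × 3/4 = 153.75
  white-flowered: 205 × 1/4 = 51.25
χ² = Σ (O − E)² / E
  purple-flowered: (128 − 153.75)² / 153.75 = 4.3126
  white-flowered: (77 − 51.25)² / 51.25 = 12.9378
χ² = 4.3126 + 12.9378 = 17.2504 ≈ 17.250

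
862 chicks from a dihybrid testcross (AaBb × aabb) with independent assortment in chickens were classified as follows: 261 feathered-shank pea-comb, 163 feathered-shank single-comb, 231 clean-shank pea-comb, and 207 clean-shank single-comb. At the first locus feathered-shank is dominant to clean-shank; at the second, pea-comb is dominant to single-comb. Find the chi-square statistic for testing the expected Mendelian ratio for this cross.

A dihybrid testcross with independent assortment gives a 1:1:1:1 ratio.
Expected counts for N = 862 under a 1:1:1:1 ratio (total parts = 4):
  feathered-shank pea-comb: 862 × 1/4 = 215.5
  feathered-shank single-comb: 862 × 1/4 = 215.5
  clean-shank pea-comb: 862 × 1/4 = 215.5
  clean-shank single-comb: 862 × 1/4 = 215.5
χ² = Σ (O − E)² / E
  feathered-shank pea-comb: (261 − 215.5)² / 215.5 = 9.6067
  feathered-shank single-comb: (163 − 215.5)² / 215.5 = 12.7900
  clean-shank pea-comb: (231 − 215.5)² / 215.5 = 1.1148
  clean-shank single-comb: (207 − 215.5)² / 215.5 = 0.3353
χ² = 9.6067 + 12.7900 + 1.1148 + 0.3353 = 23.8468 ≈ 23.847

23.847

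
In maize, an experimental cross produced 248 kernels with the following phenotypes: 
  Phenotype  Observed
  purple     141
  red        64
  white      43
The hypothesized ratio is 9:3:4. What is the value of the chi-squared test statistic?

12.425

Under the 9:3:4 hypothesis (Σ ratio = 16, N = 248):
  purple: 248 × 9/16 = 139.5
  red: 248 × 3/16 = 46.5
  white: 248 × 4/16 = 62
χ² = Σ (O − E)² / E
  purple: (141 − 139.5)² / 139.5 = 0.0161
  red: (64 − 46.5)² / 46.5 = 6.5860
  white: (43 − 62)² / 62 = 5.8226
χ² = 0.0161 + 6.5860 + 5.8226 = 12.4247 ≈ 12.425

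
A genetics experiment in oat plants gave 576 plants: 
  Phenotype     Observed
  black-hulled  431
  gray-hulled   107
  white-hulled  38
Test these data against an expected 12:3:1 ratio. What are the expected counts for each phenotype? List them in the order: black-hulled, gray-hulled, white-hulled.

The 12:3:1 ratio has 16 parts, so with N = 576 the expected counts are:
  black-hulled: 576 × 12/16 = 432
  gray-hulled: 576 × 3/16 = 108
  white-hulled: 576 × 1/16 = 36

432, 108, 36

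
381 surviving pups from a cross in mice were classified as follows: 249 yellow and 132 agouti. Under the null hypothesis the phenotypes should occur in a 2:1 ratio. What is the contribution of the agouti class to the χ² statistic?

0.197

Total ratio parts = 3. Expected numbers out of 381:
  yellow: 381 × 2/3 = 254
  agouti: 381 × 1/3 = 127
Contribution of agouti: (132 − 127)² / 127 = 0.1969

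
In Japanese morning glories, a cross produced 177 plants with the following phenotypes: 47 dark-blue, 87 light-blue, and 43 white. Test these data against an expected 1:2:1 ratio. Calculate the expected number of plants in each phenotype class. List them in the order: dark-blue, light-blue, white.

Total ratio parts = 4. Expected numbers out of 177:
  dark-blue: 177 × 1/4 = 44.25
  light-blue: 177 × 2/4 = 88.5
  white: 177 × 1/4 = 44.25

44.25, 88.5, 44.25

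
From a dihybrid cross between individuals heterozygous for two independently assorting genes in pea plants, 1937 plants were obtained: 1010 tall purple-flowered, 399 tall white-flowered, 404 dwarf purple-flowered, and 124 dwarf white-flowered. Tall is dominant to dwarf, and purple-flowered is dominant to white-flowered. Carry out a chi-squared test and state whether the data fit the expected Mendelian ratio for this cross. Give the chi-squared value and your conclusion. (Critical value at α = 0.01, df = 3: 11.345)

13.999; not consistent

A dihybrid F₂ with independent assortment and complete dominance at both loci gives a 9:3:3:1 phenotypic ratio.
Under the 9:3:3:1 hypothesis (Σ ratio = 16, N = 1937):
  tall purple-flowered: 1937 × 9/16 = 1089.5625
  tall white-flowered: 1937 × 3/16 = 363.1875
  dwarf purple-flowered: 1937 × 3/16 = 363.1875
  dwarf white-flowered: 1937 × 1/16 = 121.0625
χ² = Σ (O − E)² / E
  tall purple-flowered: (1010 − 1089.5625)² / 1089.5625 = 5.8098
  tall white-flowered: (399 − 363.1875)² / 363.1875 = 3.5313
  dwarf purple-flowered: (404 − 363.1875)² / 363.1875 = 4.5862
  dwarf white-flowered: (124 − 121.0625)² / 121.0625 = 0.0713
χ² = 5.8098 + 3.5313 + 4.5862 + 0.0713 = 13.9986 ≈ 13.999
Degrees of freedom = 4 − 1 = 3; critical value at α = 0.01 is 11.345.
Since 13.999 > 11.345, we reject the null hypothesis — the data do not fit the 9:3:3:1 ratio.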